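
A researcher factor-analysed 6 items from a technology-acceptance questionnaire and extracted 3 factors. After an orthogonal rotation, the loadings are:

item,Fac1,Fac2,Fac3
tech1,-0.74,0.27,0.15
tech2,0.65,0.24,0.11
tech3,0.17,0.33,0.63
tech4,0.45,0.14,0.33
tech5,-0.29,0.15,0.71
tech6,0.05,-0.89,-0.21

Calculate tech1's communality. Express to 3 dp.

h² = (-0.74)² + 0.27² + 0.15² = 0.5476 + 0.0729 + 0.0225 = 0.6430

0.643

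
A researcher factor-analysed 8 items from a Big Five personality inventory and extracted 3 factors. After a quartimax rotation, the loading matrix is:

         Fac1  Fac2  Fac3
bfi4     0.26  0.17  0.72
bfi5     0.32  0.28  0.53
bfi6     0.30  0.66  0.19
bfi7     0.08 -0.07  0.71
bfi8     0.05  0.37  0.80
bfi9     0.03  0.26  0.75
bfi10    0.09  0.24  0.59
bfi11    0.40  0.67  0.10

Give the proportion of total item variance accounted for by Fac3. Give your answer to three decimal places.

0.363

SS loadings for Fac3 = 0.72² + 0.53² + 0.19² + 0.71² + 0.80² + 0.75² + 0.59² + 0.10² = 2.9001
Proportion of variance = 2.9001 / 8 = 0.3625.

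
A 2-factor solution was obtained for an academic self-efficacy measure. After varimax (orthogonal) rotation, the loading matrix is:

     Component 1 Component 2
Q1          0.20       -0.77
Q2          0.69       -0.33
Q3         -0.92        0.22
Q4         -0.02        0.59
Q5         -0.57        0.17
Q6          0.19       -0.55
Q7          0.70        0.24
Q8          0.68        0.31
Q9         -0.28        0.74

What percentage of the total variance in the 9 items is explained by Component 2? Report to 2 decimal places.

23.68%

SS loadings for Component 2 = (-0.77)² + (-0.33)² + 0.22² + 0.59² + 0.17² + (-0.55)² + 0.24² + 0.31² + 0.74² = 2.1310
With 9 standardized items, total variance = 9. Proportion = 2.1310/9 = 0.2368 → 23.68%.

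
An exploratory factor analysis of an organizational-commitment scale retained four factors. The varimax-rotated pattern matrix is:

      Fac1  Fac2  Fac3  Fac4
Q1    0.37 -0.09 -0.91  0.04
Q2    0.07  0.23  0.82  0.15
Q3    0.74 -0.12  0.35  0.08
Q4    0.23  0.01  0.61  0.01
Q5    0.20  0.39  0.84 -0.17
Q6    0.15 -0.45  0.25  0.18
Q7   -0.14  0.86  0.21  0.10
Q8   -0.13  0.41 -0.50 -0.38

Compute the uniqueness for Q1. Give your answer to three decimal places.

h² = 0.37² + (-0.09)² + (-0.91)² + 0.04² = 0.1369 + 0.0081 + 0.8281 + 0.0016 = 0.9747
Uniqueness u² = 1 − h² = 1 − 0.9747 = 0.0253

0.025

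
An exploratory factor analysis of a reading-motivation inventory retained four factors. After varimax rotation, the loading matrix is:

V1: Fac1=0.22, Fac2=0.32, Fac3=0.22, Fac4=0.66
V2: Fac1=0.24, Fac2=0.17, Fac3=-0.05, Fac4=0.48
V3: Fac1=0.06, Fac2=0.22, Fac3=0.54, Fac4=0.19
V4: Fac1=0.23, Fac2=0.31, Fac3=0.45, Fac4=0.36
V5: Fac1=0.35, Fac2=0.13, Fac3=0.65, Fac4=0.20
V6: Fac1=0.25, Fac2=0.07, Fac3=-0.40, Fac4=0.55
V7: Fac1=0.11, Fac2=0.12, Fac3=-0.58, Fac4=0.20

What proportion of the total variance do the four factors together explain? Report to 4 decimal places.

0.4785

SS loadings by factor: 0.3596, 0.3120, 1.4639, 1.2142; total = 3.3497.
Total variance with 7 standardized items is 7, so the solution explains 3.3497/7 = 0.4785.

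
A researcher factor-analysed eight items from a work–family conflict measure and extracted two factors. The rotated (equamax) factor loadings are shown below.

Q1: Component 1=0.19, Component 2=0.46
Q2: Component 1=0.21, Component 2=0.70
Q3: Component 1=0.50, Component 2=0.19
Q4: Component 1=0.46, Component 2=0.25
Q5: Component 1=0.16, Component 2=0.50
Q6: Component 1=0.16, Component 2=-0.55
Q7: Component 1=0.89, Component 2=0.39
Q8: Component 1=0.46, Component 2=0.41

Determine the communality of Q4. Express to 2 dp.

h² = 0.46² + 0.25² = 0.2116 + 0.0625 = 0.2741

0.27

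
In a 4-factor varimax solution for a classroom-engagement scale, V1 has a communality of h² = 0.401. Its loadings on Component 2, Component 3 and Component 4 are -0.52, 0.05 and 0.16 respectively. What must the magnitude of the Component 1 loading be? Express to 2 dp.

0.32

Under orthogonal rotation h² = Σλ², so λ_Component 1² = h² − (0.2985) = 0.401 − 0.2985 = 0.1025.
|λ| = √0.1025 = 0.3202.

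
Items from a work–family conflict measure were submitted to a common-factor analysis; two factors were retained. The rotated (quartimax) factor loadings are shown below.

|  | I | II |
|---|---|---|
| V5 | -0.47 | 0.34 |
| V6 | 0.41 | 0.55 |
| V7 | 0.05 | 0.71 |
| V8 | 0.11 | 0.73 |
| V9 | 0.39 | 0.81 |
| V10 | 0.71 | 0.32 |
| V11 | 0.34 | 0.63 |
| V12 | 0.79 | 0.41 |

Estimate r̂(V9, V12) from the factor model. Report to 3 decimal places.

0.640

r̂ = Σ λ_i·λ_j across factors = (0.39)(0.79) + (0.81)(0.41)
  = +0.3081 +0.3321 = 0.6402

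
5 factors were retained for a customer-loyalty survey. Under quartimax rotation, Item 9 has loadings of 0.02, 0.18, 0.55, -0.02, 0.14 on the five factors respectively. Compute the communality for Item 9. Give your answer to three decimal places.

0.355

h² = 0.02² + 0.18² + 0.55² + (-0.02)² + 0.14² = 0.0004 + 0.0324 + 0.3025 + 0.0004 + 0.0196 = 0.3553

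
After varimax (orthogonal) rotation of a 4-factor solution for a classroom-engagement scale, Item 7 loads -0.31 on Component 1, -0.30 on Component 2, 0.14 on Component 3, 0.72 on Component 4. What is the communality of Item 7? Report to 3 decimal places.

0.724

h² = (-0.31)² + (-0.30)² + 0.14² + 0.72² = 0.0961 + 0.0900 + 0.0196 + 0.5184 = 0.7241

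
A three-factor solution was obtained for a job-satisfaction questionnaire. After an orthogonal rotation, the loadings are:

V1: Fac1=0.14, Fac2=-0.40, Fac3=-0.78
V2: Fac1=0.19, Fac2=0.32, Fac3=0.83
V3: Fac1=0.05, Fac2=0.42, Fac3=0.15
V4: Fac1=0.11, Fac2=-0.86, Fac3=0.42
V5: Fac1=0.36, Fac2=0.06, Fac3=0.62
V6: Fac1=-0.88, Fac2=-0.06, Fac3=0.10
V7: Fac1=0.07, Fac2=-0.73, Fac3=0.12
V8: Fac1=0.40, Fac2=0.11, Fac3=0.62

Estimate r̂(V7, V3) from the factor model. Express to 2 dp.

-0.29

r̂ = Σ λ_i·λ_j across factors = (0.07)(0.05) + (-0.73)(0.42) + (0.12)(0.15)
  = +0.0035 -0.3066 +0.0180 = -0.2851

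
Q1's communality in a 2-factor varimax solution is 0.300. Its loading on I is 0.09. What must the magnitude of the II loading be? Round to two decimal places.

0.54

Under orthogonal rotation h² = Σλ², so λ_II² = h² − (0.0081) = 0.300 − 0.0081 = 0.2919.
|λ| = √0.2919 = 0.5403.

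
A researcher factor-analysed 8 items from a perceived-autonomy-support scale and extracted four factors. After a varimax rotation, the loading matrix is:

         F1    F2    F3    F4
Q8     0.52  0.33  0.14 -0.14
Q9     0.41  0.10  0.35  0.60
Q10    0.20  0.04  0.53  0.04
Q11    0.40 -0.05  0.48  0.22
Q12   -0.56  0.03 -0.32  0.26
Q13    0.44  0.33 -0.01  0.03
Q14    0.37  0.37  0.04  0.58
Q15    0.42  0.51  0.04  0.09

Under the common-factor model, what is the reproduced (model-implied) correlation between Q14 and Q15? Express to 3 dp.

r̂ = Σ λ_i·λ_j across factors = (0.37)(0.42) + (0.37)(0.51) + (0.04)(0.04) + (0.58)(0.09)
  = +0.1554 +0.1887 +0.0016 +0.0522 = 0.3979

0.398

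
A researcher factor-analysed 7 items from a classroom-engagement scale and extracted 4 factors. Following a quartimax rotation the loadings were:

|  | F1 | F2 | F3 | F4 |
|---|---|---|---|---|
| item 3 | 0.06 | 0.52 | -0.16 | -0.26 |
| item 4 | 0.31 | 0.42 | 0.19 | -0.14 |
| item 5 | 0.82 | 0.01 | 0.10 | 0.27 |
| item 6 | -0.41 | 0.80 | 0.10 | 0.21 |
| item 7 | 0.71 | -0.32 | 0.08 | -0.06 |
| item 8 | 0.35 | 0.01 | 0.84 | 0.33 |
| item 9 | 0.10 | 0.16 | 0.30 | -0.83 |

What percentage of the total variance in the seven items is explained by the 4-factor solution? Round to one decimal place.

Communalities: 0.3672, 0.3282, 0.7554, 0.8622, 0.6165, 0.9371, 0.8145; Σh² = 4.6811.
Total variance with 7 standardized items is 7, so the solution explains 4.6811/7 = 0.6687 = 66.87%.

66.9%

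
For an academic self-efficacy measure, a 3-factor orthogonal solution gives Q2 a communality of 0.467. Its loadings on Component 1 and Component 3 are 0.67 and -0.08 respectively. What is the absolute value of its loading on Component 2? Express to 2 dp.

Under orthogonal rotation h² = Σλ², so λ_Component 2² = h² − (0.4553) = 0.467 − 0.4553 = 0.0117.
|λ| = √0.0117 = 0.1082.

0.11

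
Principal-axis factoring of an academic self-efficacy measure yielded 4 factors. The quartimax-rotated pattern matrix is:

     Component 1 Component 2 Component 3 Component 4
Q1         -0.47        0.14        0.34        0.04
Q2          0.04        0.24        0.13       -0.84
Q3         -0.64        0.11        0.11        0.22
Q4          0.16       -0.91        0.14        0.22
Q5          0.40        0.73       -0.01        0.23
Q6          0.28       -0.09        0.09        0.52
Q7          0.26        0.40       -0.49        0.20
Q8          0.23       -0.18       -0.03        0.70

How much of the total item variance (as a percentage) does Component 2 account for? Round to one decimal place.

SS loadings for Component 2 = 0.14² + 0.24² + 0.11² + (-0.91)² + 0.73² + (-0.09)² + 0.40² + (-0.18)² = 1.6508
With 8 standardized items, total variance = 8. Proportion = 1.6508/8 = 0.2064 → 20.64%.

20.6%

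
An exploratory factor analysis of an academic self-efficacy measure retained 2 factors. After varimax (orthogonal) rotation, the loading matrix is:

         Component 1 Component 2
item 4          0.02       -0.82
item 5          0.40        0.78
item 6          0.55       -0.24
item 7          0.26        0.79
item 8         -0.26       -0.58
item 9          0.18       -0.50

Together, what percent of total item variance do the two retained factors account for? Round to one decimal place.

53.0%

Communalities: 0.6728, 0.7684, 0.3601, 0.6917, 0.4040, 0.2824; Σh² = 3.1794.
Total variance with 6 standardized items is 6, so the solution explains 3.1794/6 = 0.5299 = 52.99%.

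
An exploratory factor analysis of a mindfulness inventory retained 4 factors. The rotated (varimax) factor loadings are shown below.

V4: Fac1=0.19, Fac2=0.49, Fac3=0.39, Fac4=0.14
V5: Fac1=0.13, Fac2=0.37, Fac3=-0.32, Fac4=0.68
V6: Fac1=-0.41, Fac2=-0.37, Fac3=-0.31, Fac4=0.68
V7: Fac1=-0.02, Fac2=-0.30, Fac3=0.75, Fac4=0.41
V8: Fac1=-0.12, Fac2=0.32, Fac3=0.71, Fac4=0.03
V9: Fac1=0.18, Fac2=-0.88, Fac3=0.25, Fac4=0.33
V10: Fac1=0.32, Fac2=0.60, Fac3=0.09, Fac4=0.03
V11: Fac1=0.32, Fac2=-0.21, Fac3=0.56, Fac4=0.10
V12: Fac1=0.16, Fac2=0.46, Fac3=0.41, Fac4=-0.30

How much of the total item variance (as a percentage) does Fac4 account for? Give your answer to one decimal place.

14.7%

SS loadings for Fac4 = 0.14² + 0.68² + 0.68² + 0.41² + 0.03² + 0.33² + 0.03² + 0.10² + (-0.30)² = 1.3232
With 9 standardized items, total variance = 9. Proportion = 1.3232/9 = 0.1470 → 14.70%.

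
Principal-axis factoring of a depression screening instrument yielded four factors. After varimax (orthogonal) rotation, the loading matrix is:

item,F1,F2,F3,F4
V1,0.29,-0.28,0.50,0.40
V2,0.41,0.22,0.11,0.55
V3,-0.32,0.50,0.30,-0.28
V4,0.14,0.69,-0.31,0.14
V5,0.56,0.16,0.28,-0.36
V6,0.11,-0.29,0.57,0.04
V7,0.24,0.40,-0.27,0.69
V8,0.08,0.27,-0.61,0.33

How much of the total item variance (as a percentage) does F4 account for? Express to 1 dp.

SS loadings for F4 = 0.40² + 0.55² + (-0.28)² + 0.14² + (-0.36)² + 0.04² + 0.69² + 0.33² = 1.2767
With 8 standardized items, total variance = 8. Proportion = 1.2767/8 = 0.1596 → 15.96%.

16.0%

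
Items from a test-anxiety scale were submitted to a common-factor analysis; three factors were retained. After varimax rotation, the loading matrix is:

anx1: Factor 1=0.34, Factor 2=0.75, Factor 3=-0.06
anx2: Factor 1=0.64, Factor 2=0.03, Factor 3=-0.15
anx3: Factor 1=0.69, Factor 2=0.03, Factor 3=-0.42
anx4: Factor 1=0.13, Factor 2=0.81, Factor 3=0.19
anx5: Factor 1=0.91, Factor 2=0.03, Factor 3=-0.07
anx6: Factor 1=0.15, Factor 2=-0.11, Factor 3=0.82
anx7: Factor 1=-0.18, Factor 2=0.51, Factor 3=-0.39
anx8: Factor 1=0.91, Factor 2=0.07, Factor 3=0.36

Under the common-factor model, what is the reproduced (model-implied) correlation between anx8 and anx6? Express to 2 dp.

r̂ = Σ λ_i·λ_j across factors = (0.91)(0.15) + (0.07)(-0.11) + (0.36)(0.82)
  = +0.1365 -0.0077 +0.2952 = 0.4240

0.42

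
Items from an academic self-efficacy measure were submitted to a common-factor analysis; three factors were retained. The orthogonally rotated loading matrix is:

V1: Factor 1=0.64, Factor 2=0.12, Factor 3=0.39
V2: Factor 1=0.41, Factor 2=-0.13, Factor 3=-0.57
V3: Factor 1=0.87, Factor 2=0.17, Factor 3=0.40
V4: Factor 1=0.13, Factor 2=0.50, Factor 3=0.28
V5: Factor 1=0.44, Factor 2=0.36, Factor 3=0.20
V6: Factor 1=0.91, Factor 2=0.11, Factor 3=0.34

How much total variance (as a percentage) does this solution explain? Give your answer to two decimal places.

61.60%

Communalities: 0.5761, 0.5099, 0.9458, 0.3453, 0.3632, 0.9558; Σh² = 3.6961.
Total variance with 6 standardized items is 6, so the solution explains 3.6961/6 = 0.6160 = 61.60%.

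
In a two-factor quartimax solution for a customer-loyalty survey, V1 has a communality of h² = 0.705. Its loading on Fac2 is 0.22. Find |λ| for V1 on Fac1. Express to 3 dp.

0.810

Under orthogonal rotation h² = Σλ², so λ_Fac1² = h² − (0.0484) = 0.705 − 0.0484 = 0.6566.
|λ| = √0.6566 = 0.8103.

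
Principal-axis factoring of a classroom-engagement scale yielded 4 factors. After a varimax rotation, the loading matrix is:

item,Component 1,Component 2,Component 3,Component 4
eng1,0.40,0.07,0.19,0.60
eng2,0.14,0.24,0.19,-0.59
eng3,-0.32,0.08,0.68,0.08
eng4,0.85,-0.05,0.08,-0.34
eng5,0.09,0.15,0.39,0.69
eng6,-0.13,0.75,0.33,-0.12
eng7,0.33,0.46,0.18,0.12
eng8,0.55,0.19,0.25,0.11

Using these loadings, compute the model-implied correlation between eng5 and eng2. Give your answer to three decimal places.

-0.284

r̂ = Σ λ_i·λ_j across factors = (0.09)(0.14) + (0.15)(0.24) + (0.39)(0.19) + (0.69)(-0.59)
  = +0.0126 +0.0360 +0.0741 -0.4071 = -0.2844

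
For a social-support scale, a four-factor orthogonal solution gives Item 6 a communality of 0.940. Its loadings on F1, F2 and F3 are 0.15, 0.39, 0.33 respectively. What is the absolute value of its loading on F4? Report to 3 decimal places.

Under orthogonal rotation h² = Σλ², so λ_F4² = h² − (0.2835) = 0.940 − 0.2835 = 0.6565.
|λ| = √0.6565 = 0.8102.

0.810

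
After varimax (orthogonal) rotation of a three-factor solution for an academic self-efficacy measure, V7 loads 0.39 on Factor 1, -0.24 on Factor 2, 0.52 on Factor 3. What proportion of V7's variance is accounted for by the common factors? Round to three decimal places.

0.480

h² = 0.39² + (-0.24)² + 0.52² = 0.1521 + 0.0576 + 0.2704 = 0.4801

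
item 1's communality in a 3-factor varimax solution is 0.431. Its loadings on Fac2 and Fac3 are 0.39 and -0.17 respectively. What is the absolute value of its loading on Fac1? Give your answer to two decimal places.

Under orthogonal rotation h² = Σλ², so λ_Fac1² = h² − (0.1810) = 0.431 − 0.1810 = 0.2500.
|λ| = √0.2500 = 0.5000.

0.50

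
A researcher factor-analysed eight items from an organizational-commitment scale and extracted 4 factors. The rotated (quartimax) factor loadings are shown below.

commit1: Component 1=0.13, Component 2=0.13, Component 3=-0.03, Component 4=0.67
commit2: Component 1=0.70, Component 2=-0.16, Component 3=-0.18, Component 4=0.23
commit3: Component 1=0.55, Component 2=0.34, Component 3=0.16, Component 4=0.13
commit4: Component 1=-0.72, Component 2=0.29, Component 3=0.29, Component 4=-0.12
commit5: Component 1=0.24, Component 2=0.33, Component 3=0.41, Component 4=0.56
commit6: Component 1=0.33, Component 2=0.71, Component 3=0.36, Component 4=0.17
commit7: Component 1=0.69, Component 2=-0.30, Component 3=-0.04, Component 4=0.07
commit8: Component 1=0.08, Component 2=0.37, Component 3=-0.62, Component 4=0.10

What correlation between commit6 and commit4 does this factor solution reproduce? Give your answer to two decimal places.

r̂ = Σ λ_i·λ_j across factors = (0.33)(-0.72) + (0.71)(0.29) + (0.36)(0.29) + (0.17)(-0.12)
  = -0.2376 +0.2059 +0.1044 -0.0204 = 0.0523

0.05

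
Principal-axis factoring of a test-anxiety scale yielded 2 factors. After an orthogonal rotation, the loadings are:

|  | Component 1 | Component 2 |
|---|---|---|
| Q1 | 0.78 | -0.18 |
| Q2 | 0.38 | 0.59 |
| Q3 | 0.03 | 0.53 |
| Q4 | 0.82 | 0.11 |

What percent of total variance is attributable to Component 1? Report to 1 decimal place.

35.7%

SS loadings for Component 1 = 0.78² + 0.38² + 0.03² + 0.82² = 1.4261
With 4 standardized items, total variance = 4. Proportion = 1.4261/4 = 0.3565 → 35.65%.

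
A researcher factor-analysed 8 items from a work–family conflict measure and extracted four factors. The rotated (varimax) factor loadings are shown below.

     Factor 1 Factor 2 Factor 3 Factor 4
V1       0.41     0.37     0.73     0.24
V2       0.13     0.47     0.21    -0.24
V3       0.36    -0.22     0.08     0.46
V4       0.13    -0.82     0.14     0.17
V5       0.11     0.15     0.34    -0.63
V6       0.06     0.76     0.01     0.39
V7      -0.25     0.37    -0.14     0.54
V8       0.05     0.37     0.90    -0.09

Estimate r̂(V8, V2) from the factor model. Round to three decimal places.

r̂ = Σ λ_i·λ_j across factors = (0.05)(0.13) + (0.37)(0.47) + (0.90)(0.21) + (-0.09)(-0.24)
  = +0.0065 +0.1739 +0.1890 +0.0216 = 0.3910

0.391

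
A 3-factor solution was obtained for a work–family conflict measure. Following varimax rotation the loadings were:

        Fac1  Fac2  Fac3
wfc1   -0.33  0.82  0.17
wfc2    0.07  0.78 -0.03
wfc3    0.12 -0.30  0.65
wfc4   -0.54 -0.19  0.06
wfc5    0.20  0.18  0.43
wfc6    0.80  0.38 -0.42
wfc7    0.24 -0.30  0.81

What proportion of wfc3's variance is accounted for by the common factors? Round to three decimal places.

0.527

h² = 0.12² + (-0.30)² + 0.65² = 0.0144 + 0.0900 + 0.4225 = 0.5269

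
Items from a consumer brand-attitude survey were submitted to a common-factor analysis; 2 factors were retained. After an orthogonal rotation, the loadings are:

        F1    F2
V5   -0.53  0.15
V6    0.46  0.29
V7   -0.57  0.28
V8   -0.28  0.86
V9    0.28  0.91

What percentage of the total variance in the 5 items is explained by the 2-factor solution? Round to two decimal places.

54.54%

Communalities: 0.3034, 0.2957, 0.4033, 0.8180, 0.9065; Σh² = 2.7269.
Total variance with 5 standardized items is 5, so the solution explains 2.7269/5 = 0.5454 = 54.54%.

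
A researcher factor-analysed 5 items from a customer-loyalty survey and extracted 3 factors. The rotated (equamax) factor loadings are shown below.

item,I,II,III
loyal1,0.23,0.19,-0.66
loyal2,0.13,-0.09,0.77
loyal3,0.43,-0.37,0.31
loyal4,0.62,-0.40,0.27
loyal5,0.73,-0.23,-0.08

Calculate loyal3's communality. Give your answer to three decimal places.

0.418

h² = 0.43² + (-0.37)² + 0.31² = 0.1849 + 0.1369 + 0.0961 = 0.4179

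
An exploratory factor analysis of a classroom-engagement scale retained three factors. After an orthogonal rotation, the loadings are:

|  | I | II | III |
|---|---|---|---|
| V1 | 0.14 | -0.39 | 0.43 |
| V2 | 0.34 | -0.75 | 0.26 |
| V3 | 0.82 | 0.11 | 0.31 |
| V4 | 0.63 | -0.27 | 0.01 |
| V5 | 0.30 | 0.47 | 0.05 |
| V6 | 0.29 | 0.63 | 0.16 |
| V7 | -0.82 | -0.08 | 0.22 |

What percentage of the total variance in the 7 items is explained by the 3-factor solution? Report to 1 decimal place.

55.7%

Communalities: 0.3566, 0.7457, 0.7806, 0.4699, 0.3134, 0.5066, 0.7272; Σh² = 3.9000.
Total variance with 7 standardized items is 7, so the solution explains 3.9000/7 = 0.5571 = 55.71%.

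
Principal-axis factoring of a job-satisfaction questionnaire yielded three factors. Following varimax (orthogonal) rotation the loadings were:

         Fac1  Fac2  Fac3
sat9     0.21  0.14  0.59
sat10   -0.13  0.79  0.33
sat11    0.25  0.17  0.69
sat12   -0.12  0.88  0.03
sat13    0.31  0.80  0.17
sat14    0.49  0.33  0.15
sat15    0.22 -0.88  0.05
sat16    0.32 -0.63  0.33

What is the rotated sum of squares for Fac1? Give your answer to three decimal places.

SS loadings for Fac1 = 0.21² + (-0.13)² + 0.25² + (-0.12)² + 0.31² + 0.49² + 0.22² + 0.32² = 0.0441 + 0.0169 + 0.0625 + 0.0144 + 0.0961 + 0.2401 + 0.0484 + 0.1024 = 0.6249

0.625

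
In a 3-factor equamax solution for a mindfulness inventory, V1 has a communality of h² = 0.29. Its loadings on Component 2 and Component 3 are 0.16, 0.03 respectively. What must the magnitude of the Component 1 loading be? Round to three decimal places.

Under orthogonal rotation h² = Σλ², so λ_Component 1² = h² − (0.0265) = 0.29 − 0.0265 = 0.2635.
|λ| = √0.2635 = 0.5133.

0.513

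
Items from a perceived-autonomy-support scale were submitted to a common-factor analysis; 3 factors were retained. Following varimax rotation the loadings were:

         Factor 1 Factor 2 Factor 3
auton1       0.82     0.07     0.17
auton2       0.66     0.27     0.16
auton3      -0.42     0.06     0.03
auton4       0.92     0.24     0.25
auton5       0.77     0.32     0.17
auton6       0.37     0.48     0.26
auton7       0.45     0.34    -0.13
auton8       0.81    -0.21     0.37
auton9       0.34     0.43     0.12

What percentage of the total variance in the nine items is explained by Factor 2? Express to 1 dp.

SS loadings for Factor 2 = 0.07² + 0.27² + 0.06² + 0.24² + 0.32² + 0.48² + 0.34² + (-0.21)² + 0.43² = 0.8164
With 9 standardized items, total variance = 9. Proportion = 0.8164/9 = 0.0907 → 9.07%.

9.1%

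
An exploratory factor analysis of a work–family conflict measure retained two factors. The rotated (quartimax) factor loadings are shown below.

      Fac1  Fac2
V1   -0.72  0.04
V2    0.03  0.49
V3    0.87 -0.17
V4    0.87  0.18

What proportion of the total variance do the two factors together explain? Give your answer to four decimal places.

SS loadings by factor: 2.0331, 0.3030; total = 2.3361.
Total variance with 4 standardized items is 4, so the solution explains 2.3361/4 = 0.5840.

0.5840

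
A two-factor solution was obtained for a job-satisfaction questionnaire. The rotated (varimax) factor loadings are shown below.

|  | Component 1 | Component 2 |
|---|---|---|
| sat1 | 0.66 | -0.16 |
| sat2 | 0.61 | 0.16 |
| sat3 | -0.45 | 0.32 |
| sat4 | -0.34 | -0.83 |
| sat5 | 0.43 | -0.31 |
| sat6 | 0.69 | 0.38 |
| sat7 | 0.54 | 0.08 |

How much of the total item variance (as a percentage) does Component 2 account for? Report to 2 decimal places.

15.56%

SS loadings for Component 2 = (-0.16)² + 0.16² + 0.32² + (-0.83)² + (-0.31)² + 0.38² + 0.08² = 1.0894
With 7 standardized items, total variance = 7. Proportion = 1.0894/7 = 0.1556 → 15.56%.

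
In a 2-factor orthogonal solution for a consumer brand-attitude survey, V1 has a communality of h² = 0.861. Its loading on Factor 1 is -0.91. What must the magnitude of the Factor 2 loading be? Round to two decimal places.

0.18

Under orthogonal rotation h² = Σλ², so λ_Factor 2² = h² − (0.8281) = 0.861 − 0.8281 = 0.0329.
|λ| = √0.0329 = 0.1814.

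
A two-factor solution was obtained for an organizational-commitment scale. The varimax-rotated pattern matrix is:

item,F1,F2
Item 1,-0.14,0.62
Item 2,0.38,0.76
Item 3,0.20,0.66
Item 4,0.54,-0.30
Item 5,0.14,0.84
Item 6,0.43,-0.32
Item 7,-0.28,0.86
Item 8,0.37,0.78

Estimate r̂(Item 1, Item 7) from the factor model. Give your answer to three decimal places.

0.572

r̂ = Σ λ_i·λ_j across factors = (-0.14)(-0.28) + (0.62)(0.86)
  = +0.0392 +0.5332 = 0.5724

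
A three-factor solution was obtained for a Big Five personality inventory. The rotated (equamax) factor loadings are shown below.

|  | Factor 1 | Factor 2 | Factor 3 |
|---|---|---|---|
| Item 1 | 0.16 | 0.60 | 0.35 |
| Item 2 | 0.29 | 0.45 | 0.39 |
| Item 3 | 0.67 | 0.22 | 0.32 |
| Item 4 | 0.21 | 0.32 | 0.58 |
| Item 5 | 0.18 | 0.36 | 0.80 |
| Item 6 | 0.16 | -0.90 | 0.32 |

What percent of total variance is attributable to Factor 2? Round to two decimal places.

27.55%

SS loadings for Factor 2 = 0.60² + 0.45² + 0.22² + 0.32² + 0.36² + (-0.90)² = 1.6529
With 6 standardized items, total variance = 6. Proportion = 1.6529/6 = 0.2755 → 27.55%.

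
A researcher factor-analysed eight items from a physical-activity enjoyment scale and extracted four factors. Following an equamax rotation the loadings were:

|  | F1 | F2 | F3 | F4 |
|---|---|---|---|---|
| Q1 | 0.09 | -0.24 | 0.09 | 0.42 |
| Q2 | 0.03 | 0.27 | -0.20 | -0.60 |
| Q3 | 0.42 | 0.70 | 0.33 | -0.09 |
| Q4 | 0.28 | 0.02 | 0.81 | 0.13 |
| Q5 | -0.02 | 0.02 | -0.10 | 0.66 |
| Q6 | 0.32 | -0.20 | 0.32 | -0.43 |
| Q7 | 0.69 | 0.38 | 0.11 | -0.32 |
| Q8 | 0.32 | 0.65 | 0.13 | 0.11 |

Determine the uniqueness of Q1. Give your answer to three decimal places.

0.750

h² = 0.09² + (-0.24)² + 0.09² + 0.42² = 0.0081 + 0.0576 + 0.0081 + 0.1764 = 0.2502
Uniqueness u² = 1 − h² = 1 − 0.2502 = 0.7498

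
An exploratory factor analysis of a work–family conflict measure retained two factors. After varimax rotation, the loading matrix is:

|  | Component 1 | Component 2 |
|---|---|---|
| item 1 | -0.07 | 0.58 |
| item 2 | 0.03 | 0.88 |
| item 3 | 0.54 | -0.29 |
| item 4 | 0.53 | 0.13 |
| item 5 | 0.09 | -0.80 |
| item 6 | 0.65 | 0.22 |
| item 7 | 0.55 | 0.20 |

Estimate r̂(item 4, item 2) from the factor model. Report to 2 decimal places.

r̂ = Σ λ_i·λ_j across factors = (0.53)(0.03) + (0.13)(0.88)
  = +0.0159 +0.1144 = 0.1303

0.13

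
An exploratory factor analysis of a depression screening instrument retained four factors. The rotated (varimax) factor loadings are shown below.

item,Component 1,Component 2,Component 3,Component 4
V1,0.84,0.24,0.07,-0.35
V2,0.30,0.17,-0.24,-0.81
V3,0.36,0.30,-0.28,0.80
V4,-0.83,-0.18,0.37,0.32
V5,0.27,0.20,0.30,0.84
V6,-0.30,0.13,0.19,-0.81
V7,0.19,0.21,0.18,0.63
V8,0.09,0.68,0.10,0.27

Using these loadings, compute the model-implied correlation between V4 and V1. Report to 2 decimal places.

r̂ = Σ λ_i·λ_j across factors = (-0.83)(0.84) + (-0.18)(0.24) + (0.37)(0.07) + (0.32)(-0.35)
  = -0.6972 -0.0432 +0.0259 -0.1120 = -0.8265

-0.83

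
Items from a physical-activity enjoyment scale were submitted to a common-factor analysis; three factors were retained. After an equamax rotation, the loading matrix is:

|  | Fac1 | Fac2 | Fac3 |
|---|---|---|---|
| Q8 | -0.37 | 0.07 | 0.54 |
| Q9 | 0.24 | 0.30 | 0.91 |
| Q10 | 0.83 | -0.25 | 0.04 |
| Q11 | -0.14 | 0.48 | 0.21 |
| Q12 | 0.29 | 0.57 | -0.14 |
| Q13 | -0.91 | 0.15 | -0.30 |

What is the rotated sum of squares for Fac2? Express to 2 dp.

SS loadings for Fac2 = 0.07² + 0.30² + (-0.25)² + 0.48² + 0.57² + 0.15² = 0.0049 + 0.0900 + 0.0625 + 0.2304 + 0.3249 + 0.0225 = 0.7352

0.74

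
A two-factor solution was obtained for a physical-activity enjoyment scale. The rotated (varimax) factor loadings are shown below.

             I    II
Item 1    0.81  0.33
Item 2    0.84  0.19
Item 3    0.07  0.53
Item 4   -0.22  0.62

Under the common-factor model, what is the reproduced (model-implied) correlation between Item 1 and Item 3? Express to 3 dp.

0.232

r̂ = Σ λ_i·λ_j across factors = (0.81)(0.07) + (0.33)(0.53)
  = +0.0567 +0.1749 = 0.2316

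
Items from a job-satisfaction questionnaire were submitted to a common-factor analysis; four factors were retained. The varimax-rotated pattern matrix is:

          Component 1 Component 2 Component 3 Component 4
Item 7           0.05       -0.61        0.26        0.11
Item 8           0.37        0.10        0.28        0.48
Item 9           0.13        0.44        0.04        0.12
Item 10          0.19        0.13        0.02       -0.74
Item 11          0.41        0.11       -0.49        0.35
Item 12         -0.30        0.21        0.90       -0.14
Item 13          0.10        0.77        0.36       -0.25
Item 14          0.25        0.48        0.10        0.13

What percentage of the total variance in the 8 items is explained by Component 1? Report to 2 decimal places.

SS loadings for Component 1 = 0.05² + 0.37² + 0.13² + 0.19² + 0.41² + (-0.30)² + 0.10² + 0.25² = 0.5230
With 8 standardized items, total variance = 8. Proportion = 0.5230/8 = 0.0654 → 6.54%.

6.54%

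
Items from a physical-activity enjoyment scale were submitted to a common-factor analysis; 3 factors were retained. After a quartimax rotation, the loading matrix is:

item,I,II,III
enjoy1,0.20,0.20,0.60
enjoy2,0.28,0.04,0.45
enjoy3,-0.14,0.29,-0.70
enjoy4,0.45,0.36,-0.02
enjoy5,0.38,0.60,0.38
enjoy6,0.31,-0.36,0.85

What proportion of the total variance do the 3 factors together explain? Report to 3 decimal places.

SS loadings by factor: 0.5810, 0.7449, 1.9198; total = 3.2457.
Total variance with 6 standardized items is 6, so the solution explains 3.2457/6 = 0.5409.

0.541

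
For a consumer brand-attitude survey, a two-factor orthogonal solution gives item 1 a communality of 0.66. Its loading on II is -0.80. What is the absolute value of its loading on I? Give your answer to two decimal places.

Under orthogonal rotation h² = Σλ², so λ_I² = h² − (0.6400) = 0.66 − 0.6400 = 0.0200.
|λ| = √0.0200 = 0.1414.

0.14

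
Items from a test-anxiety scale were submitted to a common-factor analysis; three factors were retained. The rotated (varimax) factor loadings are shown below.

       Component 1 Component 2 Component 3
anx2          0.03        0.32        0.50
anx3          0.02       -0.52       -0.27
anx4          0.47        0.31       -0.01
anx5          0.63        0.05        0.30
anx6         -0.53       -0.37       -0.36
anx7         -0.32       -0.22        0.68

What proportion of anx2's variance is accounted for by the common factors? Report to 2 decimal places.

h² = 0.03² + 0.32² + 0.50² = 0.0009 + 0.1024 + 0.2500 = 0.3533

0.35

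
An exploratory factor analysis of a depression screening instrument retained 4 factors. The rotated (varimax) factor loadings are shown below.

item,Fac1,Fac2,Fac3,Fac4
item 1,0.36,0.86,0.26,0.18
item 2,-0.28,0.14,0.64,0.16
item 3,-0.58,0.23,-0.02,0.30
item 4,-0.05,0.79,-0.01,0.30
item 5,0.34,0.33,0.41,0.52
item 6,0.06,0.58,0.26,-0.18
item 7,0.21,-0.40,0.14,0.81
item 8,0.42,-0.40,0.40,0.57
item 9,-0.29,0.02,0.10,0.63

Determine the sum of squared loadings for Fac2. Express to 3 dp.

SS loadings for Fac2 = 0.86² + 0.14² + 0.23² + 0.79² + 0.33² + 0.58² + (-0.40)² + (-0.40)² + 0.02² = 0.7396 + 0.0196 + 0.0529 + 0.6241 + 0.1089 + 0.3364 + 0.1600 + 0.1600 + 0.0004 = 2.2019

2.202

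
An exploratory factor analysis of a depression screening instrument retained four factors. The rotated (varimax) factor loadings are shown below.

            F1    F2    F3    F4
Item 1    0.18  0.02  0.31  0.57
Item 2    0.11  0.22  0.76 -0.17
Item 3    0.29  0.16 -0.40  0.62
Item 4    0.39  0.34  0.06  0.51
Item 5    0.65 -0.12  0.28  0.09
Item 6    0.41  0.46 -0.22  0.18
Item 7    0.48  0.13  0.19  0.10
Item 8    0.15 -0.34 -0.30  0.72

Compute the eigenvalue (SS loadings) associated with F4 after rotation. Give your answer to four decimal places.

SS loadings for F4 = 0.57² + (-0.17)² + 0.62² + 0.51² + 0.09² + 0.18² + 0.10² + 0.72² = 0.3249 + 0.0289 + 0.3844 + 0.2601 + 0.0081 + 0.0324 + 0.0100 + 0.5184 = 1.5672

1.5672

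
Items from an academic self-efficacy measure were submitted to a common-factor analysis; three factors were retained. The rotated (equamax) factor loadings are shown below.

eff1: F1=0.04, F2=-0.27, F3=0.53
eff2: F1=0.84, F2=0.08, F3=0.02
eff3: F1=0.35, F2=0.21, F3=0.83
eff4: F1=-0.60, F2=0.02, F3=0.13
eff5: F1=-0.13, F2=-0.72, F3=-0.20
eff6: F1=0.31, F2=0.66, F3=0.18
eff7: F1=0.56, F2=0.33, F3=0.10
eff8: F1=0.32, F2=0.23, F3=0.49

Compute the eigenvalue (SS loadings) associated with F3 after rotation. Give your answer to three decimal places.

SS loadings for F3 = 0.53² + 0.02² + 0.83² + 0.13² + (-0.20)² + 0.18² + 0.10² + 0.49² = 0.2809 + 0.0004 + 0.6889 + 0.0169 + 0.0400 + 0.0324 + 0.0100 + 0.2401 = 1.3096

1.310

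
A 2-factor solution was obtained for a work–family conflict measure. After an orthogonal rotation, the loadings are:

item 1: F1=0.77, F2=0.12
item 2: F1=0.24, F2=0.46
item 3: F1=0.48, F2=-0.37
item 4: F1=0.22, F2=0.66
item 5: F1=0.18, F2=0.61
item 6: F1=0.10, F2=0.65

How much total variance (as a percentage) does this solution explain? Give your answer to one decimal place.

Communalities: 0.6073, 0.2692, 0.3673, 0.4840, 0.4045, 0.4325; Σh² = 2.5648.
Total variance with 6 standardized items is 6, so the solution explains 2.5648/6 = 0.4275 = 42.75%.

42.7%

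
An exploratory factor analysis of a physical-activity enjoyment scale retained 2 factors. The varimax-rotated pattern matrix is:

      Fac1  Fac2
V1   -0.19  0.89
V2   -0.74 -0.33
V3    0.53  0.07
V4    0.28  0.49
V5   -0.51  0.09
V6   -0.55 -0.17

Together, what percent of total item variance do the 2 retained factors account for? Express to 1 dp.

44.8%

SS loadings by factor: 1.5056, 1.1830; total = 2.6886.
Total variance with 6 standardized items is 6, so the solution explains 2.6886/6 = 0.4481 = 44.81%.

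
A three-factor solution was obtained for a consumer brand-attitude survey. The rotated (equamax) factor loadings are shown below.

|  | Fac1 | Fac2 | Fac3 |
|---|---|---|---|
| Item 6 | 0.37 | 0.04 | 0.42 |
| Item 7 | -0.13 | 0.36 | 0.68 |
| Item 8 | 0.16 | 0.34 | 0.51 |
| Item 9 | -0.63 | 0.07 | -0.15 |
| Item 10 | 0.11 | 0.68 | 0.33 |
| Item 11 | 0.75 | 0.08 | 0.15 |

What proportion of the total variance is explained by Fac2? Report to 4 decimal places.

0.1201

SS loadings for Fac2 = 0.04² + 0.36² + 0.34² + 0.07² + 0.68² + 0.08² = 0.7205
Proportion of variance = 0.7205 / 6 = 0.1201.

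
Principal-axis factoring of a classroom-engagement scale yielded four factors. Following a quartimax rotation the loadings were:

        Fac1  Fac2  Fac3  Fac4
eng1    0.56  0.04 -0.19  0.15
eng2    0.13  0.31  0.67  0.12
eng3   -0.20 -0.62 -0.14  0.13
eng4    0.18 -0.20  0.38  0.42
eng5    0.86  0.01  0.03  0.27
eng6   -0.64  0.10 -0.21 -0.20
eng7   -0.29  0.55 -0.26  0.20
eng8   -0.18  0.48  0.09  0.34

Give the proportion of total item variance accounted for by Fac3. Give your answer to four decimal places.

0.0962

SS loadings for Fac3 = (-0.19)² + 0.67² + (-0.14)² + 0.38² + 0.03² + (-0.21)² + (-0.26)² + 0.09² = 0.7697
Proportion of variance = 0.7697 / 8 = 0.0962.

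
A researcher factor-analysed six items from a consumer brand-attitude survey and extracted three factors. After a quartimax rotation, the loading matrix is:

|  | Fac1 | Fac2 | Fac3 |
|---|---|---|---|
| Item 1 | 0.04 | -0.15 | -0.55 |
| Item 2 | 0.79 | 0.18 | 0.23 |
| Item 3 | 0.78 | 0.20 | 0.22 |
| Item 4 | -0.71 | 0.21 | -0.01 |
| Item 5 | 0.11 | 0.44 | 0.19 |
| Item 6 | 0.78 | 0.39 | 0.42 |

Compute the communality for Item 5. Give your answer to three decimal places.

h² = 0.11² + 0.44² + 0.19² = 0.0121 + 0.1936 + 0.0361 = 0.2418

0.242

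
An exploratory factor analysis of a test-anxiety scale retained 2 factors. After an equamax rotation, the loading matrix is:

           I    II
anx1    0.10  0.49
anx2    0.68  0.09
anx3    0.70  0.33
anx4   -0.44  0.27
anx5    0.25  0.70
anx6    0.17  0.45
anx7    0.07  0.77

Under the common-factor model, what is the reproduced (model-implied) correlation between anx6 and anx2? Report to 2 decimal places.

r̂ = Σ λ_i·λ_j across factors = (0.17)(0.68) + (0.45)(0.09)
  = +0.1156 +0.0405 = 0.1561

0.16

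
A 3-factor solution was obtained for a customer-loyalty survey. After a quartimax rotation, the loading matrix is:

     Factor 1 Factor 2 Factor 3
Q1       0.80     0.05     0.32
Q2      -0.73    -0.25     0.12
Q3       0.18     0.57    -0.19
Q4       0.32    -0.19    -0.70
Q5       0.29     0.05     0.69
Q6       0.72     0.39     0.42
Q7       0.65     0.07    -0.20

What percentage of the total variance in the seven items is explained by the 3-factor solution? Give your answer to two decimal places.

Communalities: 0.7449, 0.6098, 0.3934, 0.6285, 0.5627, 0.8469, 0.4674; Σh² = 4.2536.
Total variance with 7 standardized items is 7, so the solution explains 4.2536/7 = 0.6077 = 60.77%.

60.77%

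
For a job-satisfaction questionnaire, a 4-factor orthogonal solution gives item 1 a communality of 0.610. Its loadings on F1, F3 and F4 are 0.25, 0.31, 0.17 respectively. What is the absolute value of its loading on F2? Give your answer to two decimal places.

Under orthogonal rotation h² = Σλ², so λ_F2² = h² − (0.1875) = 0.610 − 0.1875 = 0.4225.
|λ| = √0.4225 = 0.6500.

0.65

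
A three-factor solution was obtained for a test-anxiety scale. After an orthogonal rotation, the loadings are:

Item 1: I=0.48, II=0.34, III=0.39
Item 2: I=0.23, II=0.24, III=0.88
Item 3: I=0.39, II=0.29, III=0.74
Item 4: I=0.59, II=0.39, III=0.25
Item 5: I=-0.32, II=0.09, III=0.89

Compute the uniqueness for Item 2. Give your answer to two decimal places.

0.12

h² = 0.23² + 0.24² + 0.88² = 0.0529 + 0.0576 + 0.7744 = 0.8849
Uniqueness u² = 1 − h² = 1 − 0.8849 = 0.1151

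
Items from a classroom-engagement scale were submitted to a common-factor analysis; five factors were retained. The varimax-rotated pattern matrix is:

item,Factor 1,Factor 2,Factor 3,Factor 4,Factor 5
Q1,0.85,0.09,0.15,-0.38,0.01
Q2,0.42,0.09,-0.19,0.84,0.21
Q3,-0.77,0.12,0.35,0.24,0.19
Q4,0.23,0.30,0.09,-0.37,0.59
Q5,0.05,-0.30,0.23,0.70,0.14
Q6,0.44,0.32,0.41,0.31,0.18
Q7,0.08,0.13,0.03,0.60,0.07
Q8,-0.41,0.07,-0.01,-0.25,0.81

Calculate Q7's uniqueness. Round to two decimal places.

0.61

h² = 0.08² + 0.13² + 0.03² + 0.60² + 0.07² = 0.0064 + 0.0169 + 0.0009 + 0.3600 + 0.0049 = 0.3891
Uniqueness u² = 1 − h² = 1 − 0.3891 = 0.6109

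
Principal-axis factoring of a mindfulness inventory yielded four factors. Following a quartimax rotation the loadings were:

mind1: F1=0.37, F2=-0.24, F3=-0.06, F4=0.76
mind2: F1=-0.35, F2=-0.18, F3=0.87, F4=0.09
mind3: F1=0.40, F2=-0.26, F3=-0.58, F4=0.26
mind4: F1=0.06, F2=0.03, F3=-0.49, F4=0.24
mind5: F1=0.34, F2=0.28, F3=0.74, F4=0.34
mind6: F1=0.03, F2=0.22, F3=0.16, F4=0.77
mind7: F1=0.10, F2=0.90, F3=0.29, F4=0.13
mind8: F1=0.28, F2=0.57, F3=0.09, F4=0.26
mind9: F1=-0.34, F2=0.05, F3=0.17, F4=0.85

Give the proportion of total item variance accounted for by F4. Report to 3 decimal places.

SS loadings for F4 = 0.76² + 0.09² + 0.26² + 0.24² + 0.34² + 0.77² + 0.13² + 0.26² + 0.85² = 2.2264
Proportion of variance = 2.2264 / 9 = 0.2474.

0.247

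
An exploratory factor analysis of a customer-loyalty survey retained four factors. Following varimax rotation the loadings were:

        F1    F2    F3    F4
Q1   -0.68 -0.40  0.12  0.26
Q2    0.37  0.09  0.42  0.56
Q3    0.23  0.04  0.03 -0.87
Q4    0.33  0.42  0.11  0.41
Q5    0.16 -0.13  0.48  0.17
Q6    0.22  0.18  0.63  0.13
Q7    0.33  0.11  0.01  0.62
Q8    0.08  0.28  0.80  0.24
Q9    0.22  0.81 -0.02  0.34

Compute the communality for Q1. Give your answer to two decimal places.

0.70

h² = (-0.68)² + (-0.40)² + 0.12² + 0.26² = 0.4624 + 0.1600 + 0.0144 + 0.0676 = 0.7044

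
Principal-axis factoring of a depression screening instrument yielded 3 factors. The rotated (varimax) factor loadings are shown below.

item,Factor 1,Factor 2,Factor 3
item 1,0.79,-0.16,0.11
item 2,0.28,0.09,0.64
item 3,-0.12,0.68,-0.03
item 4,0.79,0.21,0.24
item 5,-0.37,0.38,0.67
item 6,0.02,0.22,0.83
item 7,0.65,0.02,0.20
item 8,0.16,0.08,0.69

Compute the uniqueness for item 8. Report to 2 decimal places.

0.49

h² = 0.16² + 0.08² + 0.69² = 0.0256 + 0.0064 + 0.4761 = 0.5081
Uniqueness u² = 1 − h² = 1 − 0.5081 = 0.4919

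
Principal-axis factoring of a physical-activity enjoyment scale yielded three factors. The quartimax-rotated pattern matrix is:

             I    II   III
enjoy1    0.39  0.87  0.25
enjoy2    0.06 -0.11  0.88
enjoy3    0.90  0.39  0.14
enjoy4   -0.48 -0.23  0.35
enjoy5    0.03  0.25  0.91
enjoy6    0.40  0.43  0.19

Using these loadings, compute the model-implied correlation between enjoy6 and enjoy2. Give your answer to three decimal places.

r̂ = Σ λ_i·λ_j across factors = (0.40)(0.06) + (0.43)(-0.11) + (0.19)(0.88)
  = +0.0240 -0.0473 +0.1672 = 0.1439

0.144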